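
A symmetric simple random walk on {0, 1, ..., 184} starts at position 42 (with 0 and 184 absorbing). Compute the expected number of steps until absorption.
E[τ | X_0 = 42] = 5964

Let v_k = E[τ | X_0 = k]. Boundary: v_0 = v_184 = 0. Recurrence: v_k = 1 + (v_{k-1} + v_{k+1})/2 for 1 ≤ k ≤ 183. The particular solution to v_k − (v_{k-1} + v_{k+1})/2 = 1 is v_k = −k^2. Adding homogeneous solution A + B k and matching boundaries gives v_k = k (184 − k). Substituting k = 42: v_42 = 42 · 142 = 5964.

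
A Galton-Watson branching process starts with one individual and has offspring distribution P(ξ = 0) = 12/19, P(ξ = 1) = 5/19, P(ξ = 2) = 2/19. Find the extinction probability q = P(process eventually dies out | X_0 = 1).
q = 1

Mean offspring μ = 0·12/19 + 1·5/19 + 2·2/19 = 9/19 ≤ 1. For μ ≤ 1 with offspring not concentrated at 1, the Galton-Watson process goes extinct almost surely, so q = 1.
(Algebraic check: The pgf is f(s) = 12/19 + 5/19·s + 2/19·s². The extinction probability q is the smallest fixed point of f in [0, 1]. Setting s = f(s):
  2/19·s² + (5/19 − 1)·s + 12/19 = 0
  2/19·s² − (12/19 + 2/19)·s + 12/19 = 0
which factors as (s − 1)·(2/19·s − 12/19) = 0, giving roots s = 1 and s = (12/19)/(2/19) = 6. Since 6 ≥ 1, the smallest root in [0, 1] is s = 1.)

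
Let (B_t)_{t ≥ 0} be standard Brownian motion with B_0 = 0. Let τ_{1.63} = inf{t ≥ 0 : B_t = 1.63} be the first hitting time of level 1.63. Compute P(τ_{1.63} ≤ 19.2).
P(τ_{1.63} ≤ 19.2) = 2(1 − Φ(1.63/√19.2)) = 2(1 − Φ(0.3720)) ≈ 0.7099

By the reflection principle for standard BM, P(τ_b ≤ t) = 2 · P(B_t ≥ b). Since B_t ~ N(0, t), P(B_t ≥ 1.63) = 1 − Φ(1.63/√t) = 1 − Φ(1.63/√19.2) = 1 − Φ(0.3720) ≈ 0.35495. Doubling: P(τ_{1.63} ≤ 19.2) ≈ 2 · 0.35495 = 0.70990 ≈ 0.7099.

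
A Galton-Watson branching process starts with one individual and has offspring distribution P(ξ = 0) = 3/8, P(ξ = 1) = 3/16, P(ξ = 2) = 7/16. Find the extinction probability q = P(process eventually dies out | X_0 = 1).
q = 6/7

The pgf is f(s) = 3/8 + 3/16·s + 7/16·s². The extinction probability q is the smallest fixed point of f in [0, 1]. Setting s = f(s):
  7/16·s² + (3/16 − 1)·s + 3/8 = 0
  7/16·s² − (3/8 + 7/16)·s + 3/8 = 0
which factors as (s − 1)·(7/16·s − 3/8) = 0, giving roots s = 1 and s = (3/8)/(7/16) = 6/7.
Mean offspring μ = 3/16 + 2·7/16 = 17/16 > 1 (supercritical), so q < 1. The extinction probability is the smaller root: q = (3/8)/(7/16) = 6/7.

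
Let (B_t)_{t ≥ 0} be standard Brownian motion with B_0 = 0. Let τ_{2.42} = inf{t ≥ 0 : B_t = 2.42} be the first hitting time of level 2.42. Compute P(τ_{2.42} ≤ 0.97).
P(τ_{2.42} ≤ 0.97) = 2(1 − Φ(2.42/√0.97)) = 2(1 − Φ(2.4571)) ≈ 0.0140

By the reflection principle for standard BM, P(τ_b ≤ t) = 2 · P(B_t ≥ b). Since B_t ~ N(0, t), P(B_t ≥ 2.42) = 1 − Φ(2.42/√t) = 1 − Φ(2.42/√0.97) = 1 − Φ(2.4571) ≈ 0.00700. Doubling: P(τ_{2.42} ≤ 0.97) ≈ 2 · 0.00700 = 0.01400 ≈ 0.0140.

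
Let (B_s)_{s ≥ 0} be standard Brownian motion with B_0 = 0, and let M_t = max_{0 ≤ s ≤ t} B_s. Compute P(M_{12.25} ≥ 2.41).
P(M_{12.25} ≥ 2.41) = 2·P(B_{12.25} ≥ 2.41) = 2(1 − Φ(2.41/√12.25)) ≈ 0.4911

By the reflection principle for Brownian motion, P(M_t ≥ a) = 2 · P(B_t ≥ a) for a ≥ 0. Since B_t ~ N(0, t), P(B_t ≥ 2.41) = 1 − Φ(2.41/√t) = 1 − Φ(2.41/√12.25) = 1 − Φ(0.6886). So
  P(M_{12.25} ≥ 2.41) = 2(1 − Φ(0.6886)) ≈ 0.4911.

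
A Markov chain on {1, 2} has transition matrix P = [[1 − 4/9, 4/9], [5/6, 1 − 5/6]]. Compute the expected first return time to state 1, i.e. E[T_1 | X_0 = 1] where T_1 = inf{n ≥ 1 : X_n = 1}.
E[T_1 | X_0 = 1] = 1/π_1 = 23/15

For an irreducible recurrent Markov chain with stationary distribution π, E[T_i | X_0 = i] = 1/π_i (Kac's formula). Here π_1 = (5/6)/(4/9 + 5/6) = (5/6)/(23/18) = 15/23, so E[T_1 | X_0 = 1] = 1/π_1 = (4/9 + 5/6)/(5/6) = (23/18)/(5/6) = 23/15.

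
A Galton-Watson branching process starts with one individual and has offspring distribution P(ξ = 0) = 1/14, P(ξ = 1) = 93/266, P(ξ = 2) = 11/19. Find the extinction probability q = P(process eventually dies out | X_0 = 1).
q = 19/154

The pgf is f(s) = 1/14 + 93/266·s + 11/19·s². The extinction probability q is the smallest fixed point of f in [0, 1]. Setting s = f(s):
  11/19·s² + (93/266 − 1)·s + 1/14 = 0
  11/19·s² − (1/14 + 11/19)·s + 1/14 = 0
which factors as (s − 1)·(11/19·s − 1/14) = 0, giving roots s = 1 and s = (1/14)/(11/19) = 19/154.
Mean offspring μ = 93/266 + 2·11/19 = 401/266 > 1 (supercritical), so q < 1. The extinction probability is the smaller root: q = (1/14)/(11/19) = 19/154.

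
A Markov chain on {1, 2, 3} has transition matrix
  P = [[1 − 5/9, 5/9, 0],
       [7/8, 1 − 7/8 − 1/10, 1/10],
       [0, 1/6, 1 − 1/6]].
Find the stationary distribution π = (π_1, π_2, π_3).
π = (63/127, 40/127, 24/127)

This is a birth-death chain on three states, which satisfies detailed balance: π_1 · P_{12} = π_2 · P_{21} and π_2 · P_{23} = π_3 · P_{32}.
From π_1 · 5/9 = π_2 · 7/8: π_2/π_1 = (5/9)/(7/8) = 40/63.
From π_2 · 1/10 = π_3 · 1/6: π_3/π_2 = (1/10)/(1/6) = 3/5.
Take π_1 proportional to 1; then unnormalized π = (1, 40/63, 8/21). Normalize by dividing by the sum 127/63:
  π = (63/127, 40/127, 24/127).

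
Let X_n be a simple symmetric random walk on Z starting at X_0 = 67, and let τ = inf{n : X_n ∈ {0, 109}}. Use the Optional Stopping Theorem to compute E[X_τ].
E[X_τ] = 67

X_n is a martingale and τ is a bounded-mean stopping time (indeed τ is finite a.s. with bounded expectation since the walk is in a bounded region). By the OST, E[X_τ] = E[X_0] = 67. Equivalently: E[X_τ] = 109 · P(hit 109 first) + 0 · P(hit 0 first) = 109 · (67/109) = 67.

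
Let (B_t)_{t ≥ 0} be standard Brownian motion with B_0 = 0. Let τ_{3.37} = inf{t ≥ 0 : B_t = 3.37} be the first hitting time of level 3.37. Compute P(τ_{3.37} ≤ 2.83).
P(τ_{3.37} ≤ 2.83) = 2(1 − Φ(3.37/√2.83)) = 2(1 − Φ(2.0033)) ≈ 0.0451

By the reflection principle for standard BM, P(τ_b ≤ t) = 2 · P(B_t ≥ b). Since B_t ~ N(0, t), P(B_t ≥ 3.37) = 1 − Φ(3.37/√t) = 1 − Φ(3.37/√2.83) = 1 − Φ(2.0033) ≈ 0.02257. Doubling: P(τ_{3.37} ≤ 2.83) ≈ 2 · 0.02257 = 0.04514 ≈ 0.0451.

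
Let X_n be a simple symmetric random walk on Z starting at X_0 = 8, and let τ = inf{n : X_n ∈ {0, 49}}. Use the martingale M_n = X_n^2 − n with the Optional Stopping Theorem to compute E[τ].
E[τ] = 328

M_n = X_n^2 − n is a martingale (since E[X_{n+1}^2 | F_n] = X_n^2 + 1). By OST (τ has finite mean in a bounded region), E[M_τ] = E[M_0] = X_0^2 − 0 = 8^2 = 64. Also E[M_τ] = E[X_τ^2] − E[τ]. The walk exits at 0 or 49, with P(hit 49 first) = 8/49, so E[X_τ^2] = 49^2 · 8/49 + 0 = 392. Thus E[τ] = E[X_τ^2] − E[M_τ] = 392 − 64 = 328 = 8(49 − 8) = 328.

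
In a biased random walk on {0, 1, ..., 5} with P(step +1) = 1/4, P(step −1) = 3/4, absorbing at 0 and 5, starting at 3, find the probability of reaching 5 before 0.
P(hit 5 before 0) = (1 − (3)^3) / (1 − (3)^5) = 13/121

Let u_k denote P(reach 5 before 0 | start at k). Boundary: u_0 = 0, u_5 = 1. Recurrence: u_k = 1/4·u_{k+1} + 3/4·u_{k-1} for 1 ≤ k ≤ 4. Try u_k = A + B·r^k with r = q/p = (3/4)/(1/4) = 3. Substitution satisfies the recurrence; boundary conditions give:
  u_k = (1 − r^k) / (1 − r^N) = (1 − (3)^3) / (1 − (3)^5) = 13/121.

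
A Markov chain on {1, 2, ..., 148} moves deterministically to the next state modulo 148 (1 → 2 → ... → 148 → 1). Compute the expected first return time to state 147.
E[T_147 | X_0 = 147] = 148

The chain cycles deterministically, so starting at state 147 it returns in exactly 148 steps. Equivalently, the stationary distribution is uniform π_j = 1/148 for every state j, so by Kac's formula E[T_147] = 1/π_147 = 148.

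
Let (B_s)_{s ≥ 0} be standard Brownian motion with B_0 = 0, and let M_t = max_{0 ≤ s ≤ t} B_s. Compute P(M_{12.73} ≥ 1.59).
P(M_{12.73} ≥ 1.59) = 2·P(B_{12.73} ≥ 1.59) = 2(1 − Φ(1.59/√12.73)) ≈ 0.6559

By the reflection principle for Brownian motion, P(M_t ≥ a) = 2 · P(B_t ≥ a) for a ≥ 0. Since B_t ~ N(0, t), P(B_t ≥ 1.59) = 1 − Φ(1.59/√t) = 1 − Φ(1.59/√12.73) = 1 − Φ(0.4456). So
  P(M_{12.73} ≥ 1.59) = 2(1 − Φ(0.4456)) ≈ 0.6559.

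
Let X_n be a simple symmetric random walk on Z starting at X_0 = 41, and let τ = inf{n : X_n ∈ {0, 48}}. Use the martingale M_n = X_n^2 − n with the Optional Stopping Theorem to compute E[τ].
E[τ] = 287

M_n = X_n^2 − n is a martingale (since E[X_{n+1}^2 | F_n] = X_n^2 + 1). By OST (τ has finite mean in a bounded region), E[M_τ] = E[M_0] = X_0^2 − 0 = 41^2 = 1681. Also E[M_τ] = E[X_τ^2] − E[τ]. The walk exits at 0 or 48, with P(hit 48 first) = 41/48, so E[X_τ^2] = 48^2 · 41/48 + 0 = 1968. Thus E[τ] = E[X_τ^2] − E[M_τ] = 1968 − 1681 = 287 = 41(48 − 41) = 287.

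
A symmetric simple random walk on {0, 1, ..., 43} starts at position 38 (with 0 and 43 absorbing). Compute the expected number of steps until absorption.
E[τ | X_0 = 38] = 190

Let v_k = E[τ | X_0 = k]. Boundary: v_0 = v_43 = 0. Recurrence: v_k = 1 + (v_{k-1} + v_{k+1})/2 for 1 ≤ k ≤ 42. The particular solution to v_k − (v_{k-1} + v_{k+1})/2 = 1 is v_k = −k^2. Adding homogeneous solution A + B k and matching boundaries gives v_k = k (43 − k). Substituting k = 38: v_38 = 38 · 5 = 190.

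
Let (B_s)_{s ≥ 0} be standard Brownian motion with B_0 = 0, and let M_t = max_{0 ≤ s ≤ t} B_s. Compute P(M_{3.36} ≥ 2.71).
P(M_{3.36} ≥ 2.71) = 2·P(B_{3.36} ≥ 2.71) = 2(1 − Φ(2.71/√3.36)) ≈ 0.1393

By the reflection principle for Brownian motion, P(M_t ≥ a) = 2 · P(B_t ≥ a) for a ≥ 0. Since B_t ~ N(0, t), P(B_t ≥ 2.71) = 1 − Φ(2.71/√t) = 1 − Φ(2.71/√3.36) = 1 − Φ(1.4784). So
  P(M_{3.36} ≥ 2.71) = 2(1 − Φ(1.4784)) ≈ 0.1393.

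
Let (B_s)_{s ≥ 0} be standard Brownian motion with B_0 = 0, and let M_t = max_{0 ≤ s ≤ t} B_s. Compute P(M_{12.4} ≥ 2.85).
P(M_{12.4} ≥ 2.85) = 2·P(B_{12.4} ≥ 2.85) = 2(1 − Φ(2.85/√12.4)) ≈ 0.4183

By the reflection principle for Brownian motion, P(M_t ≥ a) = 2 · P(B_t ≥ a) for a ≥ 0. Since B_t ~ N(0, t), P(B_t ≥ 2.85) = 1 − Φ(2.85/√t) = 1 − Φ(2.85/√12.4) = 1 − Φ(0.8093). So
  P(M_{12.4} ≥ 2.85) = 2(1 − Φ(0.8093)) ≈ 0.4183.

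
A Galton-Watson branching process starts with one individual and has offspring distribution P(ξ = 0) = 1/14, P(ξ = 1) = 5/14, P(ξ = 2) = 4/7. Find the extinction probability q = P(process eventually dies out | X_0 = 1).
q = 1/8

The pgf is f(s) = 1/14 + 5/14·s + 4/7·s². The extinction probability q is the smallest fixed point of f in [0, 1]. Setting s = f(s):
  4/7·s² + (5/14 − 1)·s + 1/14 = 0
  4/7·s² − (1/14 + 4/7)·s + 1/14 = 0
which factors as (s − 1)·(4/7·s − 1/14) = 0, giving roots s = 1 and s = (1/14)/(4/7) = 1/8.
Mean offspring μ = 5/14 + 2·4/7 = 3/2 > 1 (supercritical), so q < 1. The extinction probability is the smaller root: q = (1/14)/(4/7) = 1/8.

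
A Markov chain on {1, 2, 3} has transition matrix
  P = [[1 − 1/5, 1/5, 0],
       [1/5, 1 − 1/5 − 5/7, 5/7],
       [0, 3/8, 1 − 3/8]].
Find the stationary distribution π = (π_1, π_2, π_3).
π = (21/82, 21/82, 20/41)

This is a birth-death chain on three states, which satisfies detailed balance: π_1 · P_{12} = π_2 · P_{21} and π_2 · P_{23} = π_3 · P_{32}.
From π_1 · 1/5 = π_2 · 1/5: π_2/π_1 = (1/5)/(1/5) = 1.
From π_2 · 5/7 = π_3 · 3/8: π_3/π_2 = (5/7)/(3/8) = 40/21.
Take π_1 proportional to 1; then unnormalized π = (1, 1, 40/21). Normalize by dividing by the sum 82/21:
  π = (21/82, 21/82, 20/41).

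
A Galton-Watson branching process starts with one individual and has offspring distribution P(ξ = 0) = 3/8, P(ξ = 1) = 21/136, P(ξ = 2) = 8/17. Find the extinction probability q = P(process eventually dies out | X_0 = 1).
q = 51/64

The pgf is f(s) = 3/8 + 21/136·s + 8/17·s². The extinction probability q is the smallest fixed point of f in [0, 1]. Setting s = f(s):
  8/17·s² + (21/136 − 1)·s + 3/8 = 0
  8/17·s² − (3/8 + 8/17)·s + 3/8 = 0
which factors as (s − 1)·(8/17·s − 3/8) = 0, giving roots s = 1 and s = (3/8)/(8/17) = 51/64.
Mean offspring μ = 21/136 + 2·8/17 = 149/136 > 1 (supercritical), so q < 1. The extinction probability is the smaller root: q = (3/8)/(8/17) = 51/64.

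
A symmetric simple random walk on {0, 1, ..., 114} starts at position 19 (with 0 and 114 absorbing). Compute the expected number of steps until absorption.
E[τ | X_0 = 19] = 1805

Let v_k = E[τ | X_0 = k]. Boundary: v_0 = v_114 = 0. Recurrence: v_k = 1 + (v_{k-1} + v_{k+1})/2 for 1 ≤ k ≤ 113. The particular solution to v_k − (v_{k-1} + v_{k+1})/2 = 1 is v_k = −k^2. Adding homogeneous solution A + B k and matching boundaries gives v_k = k (114 − k). Substituting k = 19: v_19 = 19 · 95 = 1805.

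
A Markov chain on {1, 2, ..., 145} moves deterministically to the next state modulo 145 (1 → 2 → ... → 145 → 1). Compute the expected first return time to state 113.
E[T_113 | X_0 = 113] = 145

The chain cycles deterministically, so starting at state 113 it returns in exactly 145 steps. Equivalently, the stationary distribution is uniform π_j = 1/145 for every state j, so by Kac's formula E[T_113] = 1/π_113 = 145.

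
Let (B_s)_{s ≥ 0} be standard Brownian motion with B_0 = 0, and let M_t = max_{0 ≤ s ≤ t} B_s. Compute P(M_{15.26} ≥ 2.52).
P(M_{15.26} ≥ 2.52) = 2·P(B_{15.26} ≥ 2.52) = 2(1 − Φ(2.52/√15.26)) ≈ 0.5189

By the reflection principle for Brownian motion, P(M_t ≥ a) = 2 · P(B_t ≥ a) for a ≥ 0. Since B_t ~ N(0, t), P(B_t ≥ 2.52) = 1 − Φ(2.52/√t) = 1 − Φ(2.52/√15.26) = 1 − Φ(0.6451). So
  P(M_{15.26} ≥ 2.52) = 2(1 − Φ(0.6451)) ≈ 0.5189.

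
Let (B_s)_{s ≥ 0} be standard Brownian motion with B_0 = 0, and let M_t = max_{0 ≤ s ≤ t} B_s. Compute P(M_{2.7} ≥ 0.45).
P(M_{2.7} ≥ 0.45) = 2·P(B_{2.7} ≥ 0.45) = 2(1 − Φ(0.45/√2.7)) ≈ 0.7842

By the reflection principle for Brownian motion, P(M_t ≥ a) = 2 · P(B_t ≥ a) for a ≥ 0. Since B_t ~ N(0, t), P(B_t ≥ 0.45) = 1 − Φ(0.45/√t) = 1 − Φ(0.45/√2.7) = 1 − Φ(0.2739). So
  P(M_{2.7} ≥ 0.45) = 2(1 − Φ(0.2739)) ≈ 0.7842.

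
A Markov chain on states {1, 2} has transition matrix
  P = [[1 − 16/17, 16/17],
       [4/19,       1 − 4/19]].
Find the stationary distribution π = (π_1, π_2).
π_1 = 17/93, π_2 = 76/93

Solve πP = π with π_1 + π_2 = 1. From πP = π: π_1 · (1 − 16/17) + π_2 · 4/19 = π_1 ⇒ π_2 · 4/19 = π_1 · 16/17 ⇒ π_2/π_1 = (16/17)/(4/19) = 76/17. Together with π_1 + π_2 = 1:
  π_1 = (4/19)/(16/17 + 4/19) = (4/19)/(372/323) = 17/93,
  π_2 = (16/17)/(16/17 + 4/19) = (16/17)/(372/323) = 76/93.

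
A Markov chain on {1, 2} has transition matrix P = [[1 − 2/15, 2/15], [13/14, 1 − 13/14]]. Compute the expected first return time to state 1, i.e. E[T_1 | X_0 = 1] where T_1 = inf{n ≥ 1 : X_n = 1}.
E[T_1 | X_0 = 1] = 1/π_1 = 223/195

For an irreducible recurrent Markov chain with stationary distribution π, E[T_i | X_0 = i] = 1/π_i (Kac's formula). Here π_1 = (13/14)/(2/15 + 13/14) = (13/14)/(223/210) = 195/223, so E[T_1 | X_0 = 1] = 1/π_1 = (2/15 + 13/14)/(13/14) = (223/210)/(13/14) = 223/195.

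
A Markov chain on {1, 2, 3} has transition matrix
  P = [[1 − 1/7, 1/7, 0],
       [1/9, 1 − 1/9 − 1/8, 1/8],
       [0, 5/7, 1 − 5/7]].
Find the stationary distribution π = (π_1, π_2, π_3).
π = (280/703, 360/703, 63/703)

This is a birth-death chain on three states, which satisfies detailed balance: π_1 · P_{12} = π_2 · P_{21} and π_2 · P_{23} = π_3 · P_{32}.
From π_1 · 1/7 = π_2 · 1/9: π_2/π_1 = (1/7)/(1/9) = 9/7.
From π_2 · 1/8 = π_3 · 5/7: π_3/π_2 = (1/8)/(5/7) = 7/40.
Take π_1 proportional to 1; then unnormalized π = (1, 9/7, 9/40). Normalize by dividing by the sum 703/280:
  π = (280/703, 360/703, 63/703).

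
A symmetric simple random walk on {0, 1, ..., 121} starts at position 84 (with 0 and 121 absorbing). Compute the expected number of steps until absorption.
E[τ | X_0 = 84] = 3108

Let v_k = E[τ | X_0 = k]. Boundary: v_0 = v_121 = 0. Recurrence: v_k = 1 + (v_{k-1} + v_{k+1})/2 for 1 ≤ k ≤ 120. The particular solution to v_k − (v_{k-1} + v_{k+1})/2 = 1 is v_k = −k^2. Adding homogeneous solution A + B k and matching boundaries gives v_k = k (121 − k). Substituting k = 84: v_84 = 84 · 37 = 3108.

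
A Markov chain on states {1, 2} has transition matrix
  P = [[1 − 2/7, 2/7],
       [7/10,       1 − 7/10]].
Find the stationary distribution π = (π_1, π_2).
π_1 = 49/69, π_2 = 20/69

Solve πP = π with π_1 + π_2 = 1. From πP = π: π_1 · (1 − 2/7) + π_2 · 7/10 = π_1 ⇒ π_2 · 7/10 = π_1 · 2/7 ⇒ π_2/π_1 = (2/7)/(7/10) = 20/49. Together with π_1 + π_2 = 1:
  π_1 = (7/10)/(2/7 + 7/10) = (7/10)/(69/70) = 49/69,
  π_2 = (2/7)/(2/7 + 7/10) = (2/7)/(69/70) = 20/69.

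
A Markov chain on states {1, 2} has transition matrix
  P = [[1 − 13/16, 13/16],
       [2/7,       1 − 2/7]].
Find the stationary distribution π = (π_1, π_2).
π_1 = 32/123, π_2 = 91/123

Solve πP = π with π_1 + π_2 = 1. From πP = π: π_1 · (1 − 13/16) + π_2 · 2/7 = π_1 ⇒ π_2 · 2/7 = π_1 · 13/16 ⇒ π_2/π_1 = (13/16)/(2/7) = 91/32. Together with π_1 + π_2 = 1:
  π_1 = (2/7)/(13/16 + 2/7) = (2/7)/(123/112) = 32/123,
  π_2 = (13/16)/(13/16 + 2/7) = (13/16)/(123/112) = 91/123.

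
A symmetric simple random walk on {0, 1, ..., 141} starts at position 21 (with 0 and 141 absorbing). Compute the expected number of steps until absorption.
E[τ | X_0 = 21] = 2520

Let v_k = E[τ | X_0 = k]. Boundary: v_0 = v_141 = 0. Recurrence: v_k = 1 + (v_{k-1} + v_{k+1})/2 for 1 ≤ k ≤ 140. The particular solution to v_k − (v_{k-1} + v_{k+1})/2 = 1 is v_k = −k^2. Adding homogeneous solution A + B k and matching boundaries gives v_k = k (141 − k). Substituting k = 21: v_21 = 21 · 120 = 2520.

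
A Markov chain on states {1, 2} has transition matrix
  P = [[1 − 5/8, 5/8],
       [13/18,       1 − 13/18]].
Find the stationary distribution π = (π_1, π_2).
π_1 = 52/97, π_2 = 45/97

Solve πP = π with π_1 + π_2 = 1. From πP = π: π_1 · (1 − 5/8) + π_2 · 13/18 = π_1 ⇒ π_2 · 13/18 = π_1 · 5/8 ⇒ π_2/π_1 = (5/8)/(13/18) = 45/52. Together with π_1 + π_2 = 1:
  π_1 = (13/18)/(5/8 + 13/18) = (13/18)/(97/72) = 52/97,
  π_2 = (5/8)/(5/8 + 13/18) = (5/8)/(97/72) = 45/97.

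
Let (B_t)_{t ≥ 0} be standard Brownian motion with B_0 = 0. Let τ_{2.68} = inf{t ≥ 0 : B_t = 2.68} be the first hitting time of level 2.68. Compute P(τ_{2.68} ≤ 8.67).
P(τ_{2.68} ≤ 8.67) = 2(1 − Φ(2.68/√8.67)) = 2(1 − Φ(0.9102)) ≈ 0.3627

By the reflection principle for standard BM, P(τ_b ≤ t) = 2 · P(B_t ≥ b). Since B_t ~ N(0, t), P(B_t ≥ 2.68) = 1 − Φ(2.68/√t) = 1 − Φ(2.68/√8.67) = 1 − Φ(0.9102) ≈ 0.18136. Doubling: P(τ_{2.68} ≤ 8.67) ≈ 2 · 0.18136 = 0.36272 ≈ 0.3627.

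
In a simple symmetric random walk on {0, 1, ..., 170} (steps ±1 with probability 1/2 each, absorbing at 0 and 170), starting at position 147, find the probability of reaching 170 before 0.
P(hit 170 before 0) = 147/170

Let u_k = P(hit 170 before 0 | start at k). Then u_0 = 0, u_170 = 1, and u_k = u_{k-1}/2 + u_{k+1}/2 for 1 ≤ k ≤ 169. This harmonic recurrence is solved by u_k = k/170, giving u_147 = 147/170.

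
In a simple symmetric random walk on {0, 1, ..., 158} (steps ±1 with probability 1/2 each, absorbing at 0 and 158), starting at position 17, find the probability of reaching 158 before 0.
P(hit 158 before 0) = 17/158

Let u_k = P(hit 158 before 0 | start at k). Then u_0 = 0, u_158 = 1, and u_k = u_{k-1}/2 + u_{k+1}/2 for 1 ≤ k ≤ 157. This harmonic recurrence is solved by u_k = k/158, giving u_17 = 17/158.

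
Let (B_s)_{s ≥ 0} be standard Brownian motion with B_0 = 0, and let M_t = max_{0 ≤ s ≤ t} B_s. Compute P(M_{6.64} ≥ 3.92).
P(M_{6.64} ≥ 3.92) = 2·P(B_{6.64} ≥ 3.92) = 2(1 − Φ(3.92/√6.64)) ≈ 0.1282

By the reflection principle for Brownian motion, P(M_t ≥ a) = 2 · P(B_t ≥ a) for a ≥ 0. Since B_t ~ N(0, t), P(B_t ≥ 3.92) = 1 − Φ(3.92/√t) = 1 − Φ(3.92/√6.64) = 1 − Φ(1.5213). So
  P(M_{6.64} ≥ 3.92) = 2(1 − Φ(1.5213)) ≈ 0.1282.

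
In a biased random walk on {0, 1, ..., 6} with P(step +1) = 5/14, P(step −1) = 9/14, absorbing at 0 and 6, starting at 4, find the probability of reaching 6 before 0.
P(hit 6 before 0) = (1 − (9/5)^4) / (1 − (9/5)^6) = 2650/9211

Let u_k denote P(reach 6 before 0 | start at k). Boundary: u_0 = 0, u_6 = 1. Recurrence: u_k = 5/14·u_{k+1} + 9/14·u_{k-1} for 1 ≤ k ≤ 5. Try u_k = A + B·r^k with r = q/p = (9/14)/(5/14) = 9/5. Substitution satisfies the recurrence; boundary conditions give:
  u_k = (1 − r^k) / (1 − r^N) = (1 − (9/5)^4) / (1 − (9/5)^6) = 2650/9211.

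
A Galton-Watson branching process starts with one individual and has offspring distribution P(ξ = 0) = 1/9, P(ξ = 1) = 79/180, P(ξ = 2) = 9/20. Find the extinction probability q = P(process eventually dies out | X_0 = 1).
q = 20/81

The pgf is f(s) = 1/9 + 79/180·s + 9/20·s². The extinction probability q is the smallest fixed point of f in [0, 1]. Setting s = f(s):
  9/20·s² + (79/180 − 1)·s + 1/9 = 0
  9/20·s² − (1/9 + 9/20)·s + 1/9 = 0
which factors as (s − 1)·(9/20·s − 1/9) = 0, giving roots s = 1 and s = (1/9)/(9/20) = 20/81.
Mean offspring μ = 79/180 + 2·9/20 = 241/180 > 1 (supercritical), so q < 1. The extinction probability is the smaller root: q = (1/9)/(9/20) = 20/81.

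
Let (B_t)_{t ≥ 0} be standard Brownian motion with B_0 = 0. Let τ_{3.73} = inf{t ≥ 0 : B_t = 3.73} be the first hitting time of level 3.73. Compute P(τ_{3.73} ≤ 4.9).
P(τ_{3.73} ≤ 4.9) = 2(1 − Φ(3.73/√4.9)) = 2(1 − Φ(1.6850)) ≈ 0.0920

By the reflection principle for standard BM, P(τ_b ≤ t) = 2 · P(B_t ≥ b). Since B_t ~ N(0, t), P(B_t ≥ 3.73) = 1 − Φ(3.73/√t) = 1 − Φ(3.73/√4.9) = 1 − Φ(1.6850) ≈ 0.04599. Doubling: P(τ_{3.73} ≤ 4.9) ≈ 2 · 0.04599 = 0.09198 ≈ 0.0920.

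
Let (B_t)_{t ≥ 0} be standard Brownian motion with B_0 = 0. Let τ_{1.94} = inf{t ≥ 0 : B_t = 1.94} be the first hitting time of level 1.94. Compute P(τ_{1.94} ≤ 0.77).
P(τ_{1.94} ≤ 0.77) = 2(1 − Φ(1.94/√0.77)) = 2(1 − Φ(2.2108)) ≈ 0.0270

By the reflection principle for standard BM, P(τ_b ≤ t) = 2 · P(B_t ≥ b). Since B_t ~ N(0, t), P(B_t ≥ 1.94) = 1 − Φ(1.94/√t) = 1 − Φ(1.94/√0.77) = 1 − Φ(2.2108) ≈ 0.01352. Doubling: P(τ_{1.94} ≤ 0.77) ≈ 2 · 0.01352 = 0.02704 ≈ 0.0270.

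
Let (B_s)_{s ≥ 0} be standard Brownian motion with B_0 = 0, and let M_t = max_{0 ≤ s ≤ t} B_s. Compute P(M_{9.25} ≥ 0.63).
P(M_{9.25} ≥ 0.63) = 2·P(B_{9.25} ≥ 0.63) = 2(1 − Φ(0.63/√9.25)) ≈ 0.8359

By the reflection principle for Brownian motion, P(M_t ≥ a) = 2 · P(B_t ≥ a) for a ≥ 0. Since B_t ~ N(0, t), P(B_t ≥ 0.63) = 1 − Φ(0.63/√t) = 1 − Φ(0.63/√9.25) = 1 − Φ(0.2071). So
  P(M_{9.25} ≥ 0.63) = 2(1 − Φ(0.2071)) ≈ 0.8359.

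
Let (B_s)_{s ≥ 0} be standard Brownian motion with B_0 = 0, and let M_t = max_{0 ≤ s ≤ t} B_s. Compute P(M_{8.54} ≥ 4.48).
P(M_{8.54} ≥ 4.48) = 2·P(B_{8.54} ≥ 4.48) = 2(1 − Φ(4.48/√8.54)) ≈ 0.1253

By the reflection principle for Brownian motion, P(M_t ≥ a) = 2 · P(B_t ≥ a) for a ≥ 0. Since B_t ~ N(0, t), P(B_t ≥ 4.48) = 1 − Φ(4.48/√t) = 1 − Φ(4.48/√8.54) = 1 − Φ(1.5330). So
  P(M_{8.54} ≥ 4.48) = 2(1 − Φ(1.5330)) ≈ 0.1253.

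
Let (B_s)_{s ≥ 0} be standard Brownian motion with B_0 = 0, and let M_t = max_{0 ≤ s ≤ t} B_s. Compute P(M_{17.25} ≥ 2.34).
P(M_{17.25} ≥ 2.34) = 2·P(B_{17.25} ≥ 2.34) = 2(1 − Φ(2.34/√17.25)) ≈ 0.5732

By the reflection principle for Brownian motion, P(M_t ≥ a) = 2 · P(B_t ≥ a) for a ≥ 0. Since B_t ~ N(0, t), P(B_t ≥ 2.34) = 1 − Φ(2.34/√t) = 1 − Φ(2.34/√17.25) = 1 − Φ(0.5634). So
  P(M_{17.25} ≥ 2.34) = 2(1 − Φ(0.5634)) ≈ 0.5732.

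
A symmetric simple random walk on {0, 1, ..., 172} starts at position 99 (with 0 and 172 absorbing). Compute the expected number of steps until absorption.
E[τ | X_0 = 99] = 7227

Let v_k = E[τ | X_0 = k]. Boundary: v_0 = v_172 = 0. Recurrence: v_k = 1 + (v_{k-1} + v_{k+1})/2 for 1 ≤ k ≤ 171. The particular solution to v_k − (v_{k-1} + v_{k+1})/2 = 1 is v_k = −k^2. Adding homogeneous solution A + B k and matching boundaries gives v_k = k (172 − k). Substituting k = 99: v_99 = 99 · 73 = 7227.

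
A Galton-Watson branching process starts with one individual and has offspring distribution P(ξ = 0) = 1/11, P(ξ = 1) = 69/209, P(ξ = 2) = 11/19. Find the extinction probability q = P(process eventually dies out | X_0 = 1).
q = 19/121

The pgf is f(s) = 1/11 + 69/209·s + 11/19·s². The extinction probability q is the smallest fixed point of f in [0, 1]. Setting s = f(s):
  11/19·s² + (69/209 − 1)·s + 1/11 = 0
  11/19·s² − (1/11 + 11/19)·s + 1/11 = 0
which factors as (s − 1)·(11/19·s − 1/11) = 0, giving roots s = 1 and s = (1/11)/(11/19) = 19/121.
Mean offspring μ = 69/209 + 2·11/19 = 311/209 > 1 (supercritical), so q < 1. The extinction probability is the smaller root: q = (1/11)/(11/19) = 19/121.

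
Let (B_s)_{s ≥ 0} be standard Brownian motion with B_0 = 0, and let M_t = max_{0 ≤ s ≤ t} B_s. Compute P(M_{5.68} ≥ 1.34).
P(M_{5.68} ≥ 1.34) = 2·P(B_{5.68} ≥ 1.34) = 2(1 − Φ(1.34/√5.68)) ≈ 0.5739

By the reflection principle for Brownian motion, P(M_t ≥ a) = 2 · P(B_t ≥ a) for a ≥ 0. Since B_t ~ N(0, t), P(B_t ≥ 1.34) = 1 − Φ(1.34/√t) = 1 − Φ(1.34/√5.68) = 1 − Φ(0.5623). So
  P(M_{5.68} ≥ 1.34) = 2(1 − Φ(0.5623)) ≈ 0.5739.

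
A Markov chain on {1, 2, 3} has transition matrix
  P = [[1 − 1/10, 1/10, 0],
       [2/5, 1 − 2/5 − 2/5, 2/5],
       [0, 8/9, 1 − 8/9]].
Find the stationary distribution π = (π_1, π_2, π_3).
π = (80/109, 20/109, 9/109)

This is a birth-death chain on three states, which satisfies detailed balance: π_1 · P_{12} = π_2 · P_{21} and π_2 · P_{23} = π_3 · P_{32}.
From π_1 · 1/10 = π_2 · 2/5: π_2/π_1 = (1/10)/(2/5) = 1/4.
From π_2 · 2/5 = π_3 · 8/9: π_3/π_2 = (2/5)/(8/9) = 9/20.
Take π_1 proportional to 1; then unnormalized π = (1, 1/4, 9/80). Normalize by dividing by the sum 109/80:
  π = (80/109, 20/109, 9/109).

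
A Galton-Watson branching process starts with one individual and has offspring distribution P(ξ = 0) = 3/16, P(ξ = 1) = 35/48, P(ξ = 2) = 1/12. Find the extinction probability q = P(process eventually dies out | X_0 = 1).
q = 1

Mean offspring μ = 0·3/16 + 1·35/48 + 2·1/12 = 43/48 ≤ 1. For μ ≤ 1 with offspring not concentrated at 1, the Galton-Watson process goes extinct almost surely, so q = 1.
(Algebraic check: The pgf is f(s) = 3/16 + 35/48·s + 1/12·s². The extinction probability q is the smallest fixed point of f in [0, 1]. Setting s = f(s):
  1/12·s² + (35/48 − 1)·s + 3/16 = 0
  1/12·s² − (3/16 + 1/12)·s + 3/16 = 0
which factors as (s − 1)·(1/12·s − 3/16) = 0, giving roots s = 1 and s = (3/16)/(1/12) = 9/4. Since 9/4 ≥ 1, the smallest root in [0, 1] is s = 1.)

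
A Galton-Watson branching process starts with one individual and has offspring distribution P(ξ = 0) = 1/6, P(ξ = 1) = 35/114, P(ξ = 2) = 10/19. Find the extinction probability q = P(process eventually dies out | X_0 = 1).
q = 19/60

The pgf is f(s) = 1/6 + 35/114·s + 10/19·s². The extinction probability q is the smallest fixed point of f in [0, 1]. Setting s = f(s):
  10/19·s² + (35/114 − 1)·s + 1/6 = 0
  10/19·s² − (1/6 + 10/19)·s + 1/6 = 0
which factors as (s − 1)·(10/19·s − 1/6) = 0, giving roots s = 1 and s = (1/6)/(10/19) = 19/60.
Mean offspring μ = 35/114 + 2·10/19 = 155/114 > 1 (supercritical), so q < 1. The extinction probability is the smaller root: q = (1/6)/(10/19) = 19/60.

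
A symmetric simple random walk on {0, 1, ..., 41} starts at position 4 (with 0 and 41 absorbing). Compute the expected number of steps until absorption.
E[τ | X_0 = 4] = 148

Let v_k = E[τ | X_0 = k]. Boundary: v_0 = v_41 = 0. Recurrence: v_k = 1 + (v_{k-1} + v_{k+1})/2 for 1 ≤ k ≤ 40. The particular solution to v_k − (v_{k-1} + v_{k+1})/2 = 1 is v_k = −k^2. Adding homogeneous solution A + B k and matching boundaries gives v_k = k (41 − k). Substituting k = 4: v_4 = 4 · 37 = 148.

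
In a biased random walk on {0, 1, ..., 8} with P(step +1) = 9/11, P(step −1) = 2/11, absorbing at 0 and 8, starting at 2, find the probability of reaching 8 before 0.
P(hit 8 before 0) = (1 − (2/9)^2) / (1 − (2/9)^8) = 531441/559045

Let u_k denote P(reach 8 before 0 | start at k). Boundary: u_0 = 0, u_8 = 1. Recurrence: u_k = 9/11·u_{k+1} + 2/11·u_{k-1} for 1 ≤ k ≤ 7. Try u_k = A + B·r^k with r = q/p = (2/11)/(9/11) = 2/9. Substitution satisfies the recurrence; boundary conditions give:
  u_k = (1 − r^k) / (1 − r^N) = (1 − (2/9)^2) / (1 − (2/9)^8) = 531441/559045.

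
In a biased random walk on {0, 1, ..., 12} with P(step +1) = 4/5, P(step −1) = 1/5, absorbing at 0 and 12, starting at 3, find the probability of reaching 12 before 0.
P(hit 12 before 0) = (1 − (1/4)^3) / (1 − (1/4)^12) = 262144/266305

Let u_k denote P(reach 12 before 0 | start at k). Boundary: u_0 = 0, u_12 = 1. Recurrence: u_k = 4/5·u_{k+1} + 1/5·u_{k-1} for 1 ≤ k ≤ 11. Try u_k = A + B·r^k with r = q/p = (1/5)/(4/5) = 1/4. Substitution satisfies the recurrence; boundary conditions give:
  u_k = (1 − r^k) / (1 − r^N) = (1 − (1/4)^3) / (1 − (1/4)^12) = 262144/266305.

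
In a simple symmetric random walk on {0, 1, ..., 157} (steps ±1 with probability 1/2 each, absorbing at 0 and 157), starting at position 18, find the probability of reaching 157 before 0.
P(hit 157 before 0) = 18/157

Let u_k = P(hit 157 before 0 | start at k). Then u_0 = 0, u_157 = 1, and u_k = u_{k-1}/2 + u_{k+1}/2 for 1 ≤ k ≤ 156. This harmonic recurrence is solved by u_k = k/157, giving u_18 = 18/157.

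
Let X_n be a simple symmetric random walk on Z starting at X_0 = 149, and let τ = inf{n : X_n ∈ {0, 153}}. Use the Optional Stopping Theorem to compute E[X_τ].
E[X_τ] = 149

X_n is a martingale and τ is a bounded-mean stopping time (indeed τ is finite a.s. with bounded expectation since the walk is in a bounded region). By the OST, E[X_τ] = E[X_0] = 149. Equivalently: E[X_τ] = 153 · P(hit 153 first) + 0 · P(hit 0 first) = 153 · (149/153) = 149.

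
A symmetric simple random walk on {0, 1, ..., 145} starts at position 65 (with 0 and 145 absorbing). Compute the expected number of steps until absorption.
E[τ | X_0 = 65] = 5200

Let v_k = E[τ | X_0 = k]. Boundary: v_0 = v_145 = 0. Recurrence: v_k = 1 + (v_{k-1} + v_{k+1})/2 for 1 ≤ k ≤ 144. The particular solution to v_k − (v_{k-1} + v_{k+1})/2 = 1 is v_k = −k^2. Adding homogeneous solution A + B k and matching boundaries gives v_k = k (145 − k). Substituting k = 65: v_65 = 65 · 80 = 5200.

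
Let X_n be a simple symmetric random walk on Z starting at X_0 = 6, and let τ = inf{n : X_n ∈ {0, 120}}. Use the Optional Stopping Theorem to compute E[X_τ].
E[X_τ] = 6

X_n is a martingale and τ is a bounded-mean stopping time (indeed τ is finite a.s. with bounded expectation since the walk is in a bounded region). By the OST, E[X_τ] = E[X_0] = 6. Equivalently: E[X_τ] = 120 · P(hit 120 first) + 0 · P(hit 0 first) = 120 · (6/120) = 6.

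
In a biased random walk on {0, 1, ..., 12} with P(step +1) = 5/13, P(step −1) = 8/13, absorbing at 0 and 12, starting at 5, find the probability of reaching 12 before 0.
P(hit 12 before 0) = (1 − (8/5)^5) / (1 − (8/5)^12) = 771953125/22825112037

Let u_k denote P(reach 12 before 0 | start at k). Boundary: u_0 = 0, u_12 = 1. Recurrence: u_k = 5/13·u_{k+1} + 8/13·u_{k-1} for 1 ≤ k ≤ 11. Try u_k = A + B·r^k with r = q/p = (8/13)/(5/13) = 8/5. Substitution satisfies the recurrence; boundary conditions give:
  u_k = (1 − r^k) / (1 − r^N) = (1 − (8/5)^5) / (1 − (8/5)^12) = 771953125/22825112037.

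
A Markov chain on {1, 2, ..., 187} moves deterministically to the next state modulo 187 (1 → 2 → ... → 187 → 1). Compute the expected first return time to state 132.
E[T_132 | X_0 = 132] = 187

The chain cycles deterministically, so starting at state 132 it returns in exactly 187 steps. Equivalently, the stationary distribution is uniform π_j = 1/187 for every state j, so by Kac's formula E[T_132] = 1/π_132 = 187.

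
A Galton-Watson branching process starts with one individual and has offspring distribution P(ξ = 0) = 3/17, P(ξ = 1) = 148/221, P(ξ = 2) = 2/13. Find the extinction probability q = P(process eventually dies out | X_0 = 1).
q = 1

Mean offspring μ = 0·3/17 + 1·148/221 + 2·2/13 = 216/221 ≤ 1. For μ ≤ 1 with offspring not concentrated at 1, the Galton-Watson process goes extinct almost surely, so q = 1.
(Algebraic check: The pgf is f(s) = 3/17 + 148/221·s + 2/13·s². The extinction probability q is the smallest fixed point of f in [0, 1]. Setting s = f(s):
  2/13·s² + (148/221 − 1)·s + 3/17 = 0
  2/13·s² − (3/17 + 2/13)·s + 3/17 = 0
which factors as (s − 1)·(2/13·s − 3/17) = 0, giving roots s = 1 and s = (3/17)/(2/13) = 39/34. Since 39/34 ≥ 1, the smallest root in [0, 1] is s = 1.)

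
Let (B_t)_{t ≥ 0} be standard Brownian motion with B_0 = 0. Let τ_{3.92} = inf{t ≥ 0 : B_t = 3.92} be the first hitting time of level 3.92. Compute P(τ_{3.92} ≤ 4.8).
P(τ_{3.92} ≤ 4.8) = 2(1 − Φ(3.92/√4.8)) = 2(1 − Φ(1.7892)) ≈ 0.0736

By the reflection principle for standard BM, P(τ_b ≤ t) = 2 · P(B_t ≥ b). Since B_t ~ N(0, t), P(B_t ≥ 3.92) = 1 − Φ(3.92/√t) = 1 − Φ(3.92/√4.8) = 1 − Φ(1.7892) ≈ 0.03679. Doubling: P(τ_{3.92} ≤ 4.8) ≈ 2 · 0.03679 = 0.07358 ≈ 0.0736.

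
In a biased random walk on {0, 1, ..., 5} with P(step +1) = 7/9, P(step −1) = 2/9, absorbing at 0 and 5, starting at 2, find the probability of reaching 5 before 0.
P(hit 5 before 0) = (1 − (2/7)^2) / (1 − (2/7)^5) = 3087/3355

Let u_k denote P(reach 5 before 0 | start at k). Boundary: u_0 = 0, u_5 = 1. Recurrence: u_k = 7/9·u_{k+1} + 2/9·u_{k-1} for 1 ≤ k ≤ 4. Try u_k = A + B·r^k with r = q/p = (2/9)/(7/9) = 2/7. Substitution satisfies the recurrence; boundary conditions give:
  u_k = (1 − r^k) / (1 − r^N) = (1 − (2/7)^2) / (1 − (2/7)^5) = 3087/3355.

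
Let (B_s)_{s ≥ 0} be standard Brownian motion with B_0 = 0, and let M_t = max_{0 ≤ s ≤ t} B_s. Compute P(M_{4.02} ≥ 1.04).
P(M_{4.02} ≥ 1.04) = 2·P(B_{4.02} ≥ 1.04) = 2(1 − Φ(1.04/√4.02)) ≈ 0.6040

By the reflection principle for Brownian motion, P(M_t ≥ a) = 2 · P(B_t ≥ a) for a ≥ 0. Since B_t ~ N(0, t), P(B_t ≥ 1.04) = 1 − Φ(1.04/√t) = 1 − Φ(1.04/√4.02) = 1 − Φ(0.5187). So
  P(M_{4.02} ≥ 1.04) = 2(1 − Φ(0.5187)) ≈ 0.6040.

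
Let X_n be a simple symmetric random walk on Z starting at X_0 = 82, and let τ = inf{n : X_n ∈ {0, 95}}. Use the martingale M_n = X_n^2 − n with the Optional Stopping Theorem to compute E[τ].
E[τ] = 1066

M_n = X_n^2 − n is a martingale (since E[X_{n+1}^2 | F_n] = X_n^2 + 1). By OST (τ has finite mean in a bounded region), E[M_τ] = E[M_0] = X_0^2 − 0 = 82^2 = 6724. Also E[M_τ] = E[X_τ^2] − E[τ]. The walk exits at 0 or 95, with P(hit 95 first) = 82/95, so E[X_τ^2] = 95^2 · 82/95 + 0 = 7790. Thus E[τ] = E[X_τ^2] − E[M_τ] = 7790 − 6724 = 1066 = 82(95 − 82) = 1066.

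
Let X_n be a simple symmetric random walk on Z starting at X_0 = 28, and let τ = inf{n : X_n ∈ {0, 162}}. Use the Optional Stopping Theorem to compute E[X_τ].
E[X_τ] = 28

X_n is a martingale and τ is a bounded-mean stopping time (indeed τ is finite a.s. with bounded expectation since the walk is in a bounded region). By the OST, E[X_τ] = E[X_0] = 28. Equivalently: E[X_τ] = 162 · P(hit 162 first) + 0 · P(hit 0 first) = 162 · (28/162) = 28.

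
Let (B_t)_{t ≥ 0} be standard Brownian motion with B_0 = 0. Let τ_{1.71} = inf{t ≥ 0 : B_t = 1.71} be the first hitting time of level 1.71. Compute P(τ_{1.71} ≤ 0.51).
P(τ_{1.71} ≤ 0.51) = 2(1 − Φ(1.71/√0.51)) = 2(1 − Φ(2.3945)) ≈ 0.0166

By the reflection principle for standard BM, P(τ_b ≤ t) = 2 · P(B_t ≥ b). Since B_t ~ N(0, t), P(B_t ≥ 1.71) = 1 − Φ(1.71/√t) = 1 − Φ(1.71/√0.51) = 1 − Φ(2.3945) ≈ 0.00832. Doubling: P(τ_{1.71} ≤ 0.51) ≈ 2 · 0.00832 = 0.01664 ≈ 0.0166.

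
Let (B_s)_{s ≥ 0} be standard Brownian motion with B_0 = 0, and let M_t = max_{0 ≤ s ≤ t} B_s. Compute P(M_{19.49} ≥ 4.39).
P(M_{19.49} ≥ 4.39) = 2·P(B_{19.49} ≥ 4.39) = 2(1 − Φ(4.39/√19.49)) ≈ 0.3200

By the reflection principle for Brownian motion, P(M_t ≥ a) = 2 · P(B_t ≥ a) for a ≥ 0. Since B_t ~ N(0, t), P(B_t ≥ 4.39) = 1 − Φ(4.39/√t) = 1 − Φ(4.39/√19.49) = 1 − Φ(0.9944). So
  P(M_{19.49} ≥ 4.39) = 2(1 − Φ(0.9944)) ≈ 0.3200.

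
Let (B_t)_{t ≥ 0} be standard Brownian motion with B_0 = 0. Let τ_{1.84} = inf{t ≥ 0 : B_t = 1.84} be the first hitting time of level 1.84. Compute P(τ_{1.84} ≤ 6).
P(τ_{1.84} ≤ 6) = 2(1 − Φ(1.84/√6)) = 2(1 − Φ(0.7512)) ≈ 0.4525

By the reflection principle for standard BM, P(τ_b ≤ t) = 2 · P(B_t ≥ b). Since B_t ~ N(0, t), P(B_t ≥ 1.84) = 1 − Φ(1.84/√t) = 1 − Φ(1.84/√6) = 1 − Φ(0.7512) ≈ 0.22627. Doubling: P(τ_{1.84} ≤ 6) ≈ 2 · 0.22627 = 0.45254 ≈ 0.4525.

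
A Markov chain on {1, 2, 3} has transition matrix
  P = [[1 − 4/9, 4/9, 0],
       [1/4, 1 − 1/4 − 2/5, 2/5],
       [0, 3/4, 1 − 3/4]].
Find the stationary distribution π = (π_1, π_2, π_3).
π = (135/503, 240/503, 128/503)

This is a birth-death chain on three states, which satisfies detailed balance: π_1 · P_{12} = π_2 · P_{21} and π_2 · P_{23} = π_3 · P_{32}.
From π_1 · 4/9 = π_2 · 1/4: π_2/π_1 = (4/9)/(1/4) = 16/9.
From π_2 · 2/5 = π_3 · 3/4: π_3/π_2 = (2/5)/(3/4) = 8/15.
Take π_1 proportional to 1; then unnormalized π = (1, 16/9, 128/135). Normalize by dividing by the sum 503/135:
  π = (135/503, 240/503, 128/503).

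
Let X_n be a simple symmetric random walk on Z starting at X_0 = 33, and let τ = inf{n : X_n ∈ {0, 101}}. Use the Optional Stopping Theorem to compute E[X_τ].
E[X_τ] = 33

X_n is a martingale and τ is a bounded-mean stopping time (indeed τ is finite a.s. with bounded expectation since the walk is in a bounded region). By the OST, E[X_τ] = E[X_0] = 33. Equivalently: E[X_τ] = 101 · P(hit 101 first) + 0 · P(hit 0 first) = 101 · (33/101) = 33.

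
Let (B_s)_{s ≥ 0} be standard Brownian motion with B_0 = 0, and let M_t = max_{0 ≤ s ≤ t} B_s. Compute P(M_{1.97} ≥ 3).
P(M_{1.97} ≥ 3) = 2·P(B_{1.97} ≥ 3) = 2(1 − Φ(3/√1.97)) ≈ 0.0326

By the reflection principle for Brownian motion, P(M_t ≥ a) = 2 · P(B_t ≥ a) for a ≥ 0. Since B_t ~ N(0, t), P(B_t ≥ 3) = 1 − Φ(3/√t) = 1 − Φ(3/√1.97) = 1 − Φ(2.1374). So
  P(M_{1.97} ≥ 3) = 2(1 − Φ(2.1374)) ≈ 0.0326.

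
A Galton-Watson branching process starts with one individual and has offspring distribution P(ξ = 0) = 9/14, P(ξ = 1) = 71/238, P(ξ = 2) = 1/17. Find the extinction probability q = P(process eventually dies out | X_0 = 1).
q = 1

Mean offspring μ = 0·9/14 + 1·71/238 + 2·1/17 = 99/238 ≤ 1. For μ ≤ 1 with offspring not concentrated at 1, the Galton-Watson process goes extinct almost surely, so q = 1.
(Algebraic check: The pgf is f(s) = 9/14 + 71/238·s + 1/17·s². The extinction probability q is the smallest fixed point of f in [0, 1]. Setting s = f(s):
  1/17·s² + (71/238 − 1)·s + 9/14 = 0
  1/17·s² − (9/14 + 1/17)·s + 9/14 = 0
which factors as (s − 1)·(1/17·s − 9/14) = 0, giving roots s = 1 and s = (9/14)/(1/17) = 153/14. Since 153/14 ≥ 1, the smallest root in [0, 1] is s = 1.)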